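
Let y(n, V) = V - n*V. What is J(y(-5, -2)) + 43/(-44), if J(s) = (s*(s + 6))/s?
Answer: -307/44 ≈ -6.9773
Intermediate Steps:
y(n, V) = V - V*n
J(s) = 6 + s (J(s) = (s*(6 + s))/s = 6 + s)
J(y(-5, -2)) + 43/(-44) = (6 - 2*(1 - 1*(-5))) + 43/(-44) = (6 - 2*(1 + 5)) + 43*(-1/44) = (6 - 2*6) - 43/44 = (6 - 12) - 43/44 = -6 - 43/44 = -307/44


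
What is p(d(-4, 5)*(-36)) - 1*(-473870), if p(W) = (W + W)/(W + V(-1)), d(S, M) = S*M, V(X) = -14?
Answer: 167276830/353 ≈ 4.7387e+5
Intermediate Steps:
d(S, M) = M*S
p(W) = 2*W/(-14 + W) (p(W) = (W + W)/(W - 14) = (2*W)/(-14 + W) = 2*W/(-14 + W))
p(d(-4, 5)*(-36)) - 1*(-473870) = 2*((5*(-4))*(-36))/(-14 + (5*(-4))*(-36)) - 1*(-473870) = 2*(-20*(-36))/(-14 - 20*(-36)) + 473870 = 2*720/(-14 + 720) + 473870 = 2*720/706 + 473870 = 2*720*(1/706) + 473870 = 720/353 + 473870 = 167276830/353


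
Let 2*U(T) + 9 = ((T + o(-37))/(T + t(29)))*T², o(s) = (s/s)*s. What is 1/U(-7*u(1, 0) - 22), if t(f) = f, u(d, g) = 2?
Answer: 14/94545 ≈ 0.00014808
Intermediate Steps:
o(s) = s (o(s) = 1*s = s)
U(T) = -9/2 + T²*(-37 + T)/(2*(29 + T)) (U(T) = -9/2 + (((T - 37)/(T + 29))*T²)/2 = -9/2 + (((-37 + T)/(29 + T))*T²)/2 = -9/2 + (T²*(-37 + T)/(29 + T))/2 = -9/2 + T²*(-37 + T)/(2*(29 + T)))
1/U(-7*u(1, 0) - 22) = 1/((-261 + (-7*2 - 22)³ - 37*(-7*2 - 22)² - 9*(-7*2 - 22))/(2*(29 + (-7*2 - 22)))) = 1/((-261 + (-14 - 22)³ - 37*(-14 - 22)² - 9*(-14 - 22))/(2*(29 + (-14 - 22)))) = 1/((-261 + (-36)³ - 37*(-36)² - 9*(-36))/(2*(29 - 36))) = 1/((½)*(-261 - 46656 - 37*1296 + 324)/(-7)) = 1/((½)*(-⅐)*(-261 - 46656 - 47952 + 324)) = 1/((½)*(-⅐)*(-94545)) = 1/(94545/14) = 14/94545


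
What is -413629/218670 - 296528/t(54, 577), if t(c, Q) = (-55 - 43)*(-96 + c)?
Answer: -5545356227/75003810 ≈ -73.934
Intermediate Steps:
t(c, Q) = 9408 - 98*c (t(c, Q) = -98*(-96 + c) = 9408 - 98*c)
-413629/218670 - 296528/t(54, 577) = -413629/218670 - 296528/(9408 - 98*54) = -413629*1/218670 - 296528/(9408 - 5292) = -413629/218670 - 296528/4116 = -413629/218670 - 296528*1/4116 = -413629/218670 - 74132/1029 = -5545356227/75003810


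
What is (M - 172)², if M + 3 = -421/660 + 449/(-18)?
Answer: 157730505409/3920400 ≈ 40233.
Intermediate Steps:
M = -56593/1980 (M = -3 + (-421/660 + 449/(-18)) = -3 + (-421*1/660 + 449*(-1/18)) = -3 + (-421/660 - 449/18) = -3 - 50653/1980 = -56593/1980 ≈ -28.582)
(M - 172)² = (-56593/1980 - 172)² = (-397153/1980)² = 157730505409/3920400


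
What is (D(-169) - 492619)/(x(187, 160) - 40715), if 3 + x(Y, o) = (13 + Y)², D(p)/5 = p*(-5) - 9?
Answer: 488439/718 ≈ 680.28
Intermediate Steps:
D(p) = -45 - 25*p (D(p) = 5*(p*(-5) - 9) = 5*(-5*p - 9) = 5*(-9 - 5*p) = -45 - 25*p)
x(Y, o) = -3 + (13 + Y)²
(D(-169) - 492619)/(x(187, 160) - 40715) = ((-45 - 25*(-169)) - 492619)/((-3 + (13 + 187)²) - 40715) = ((-45 + 4225) - 492619)/((-3 + 200²) - 40715) = (4180 - 492619)/((-3 + 40000) - 40715) = -488439/(39997 - 40715) = -488439/(-718) = -488439*(-1/718) = 488439/718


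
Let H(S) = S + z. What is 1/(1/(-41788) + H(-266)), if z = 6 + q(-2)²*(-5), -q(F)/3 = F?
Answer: -41788/18386721 ≈ -0.0022727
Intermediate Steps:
q(F) = -3*F
z = -174 (z = 6 + (-3*(-2))²*(-5) = 6 + 6²*(-5) = 6 + 36*(-5) = 6 - 180 = -174)
H(S) = -174 + S (H(S) = S - 174 = -174 + S)
1/(1/(-41788) + H(-266)) = 1/(1/(-41788) + (-174 - 266)) = 1/(-1/41788 - 440) = 1/(-18386721/41788) = -41788/18386721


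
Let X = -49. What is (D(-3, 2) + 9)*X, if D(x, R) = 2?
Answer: -539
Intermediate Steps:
(D(-3, 2) + 9)*X = (2 + 9)*(-49) = 11*(-49) = -539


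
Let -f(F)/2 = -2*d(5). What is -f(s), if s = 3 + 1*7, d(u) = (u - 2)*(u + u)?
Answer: -120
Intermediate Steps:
d(u) = 2*u*(-2 + u) (d(u) = (-2 + u)*(2*u) = 2*u*(-2 + u))
s = 10 (s = 3 + 7 = 10)
f(F) = 120 (f(F) = -(-4)*2*5*(-2 + 5) = -(-4)*2*5*3 = -(-4)*30 = -2*(-60) = 120)
-f(s) = -1*120 = -120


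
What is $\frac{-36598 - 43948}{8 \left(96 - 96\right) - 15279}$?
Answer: $\frac{80546}{15279} \approx 5.2717$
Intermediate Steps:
$\frac{-36598 - 43948}{8 \left(96 - 96\right) - 15279} = - \frac{80546}{8 \cdot 0 - 15279} = - \frac{80546}{0 - 15279} = - \frac{80546}{-15279} = \left(-80546\right) \left(- \frac{1}{15279}\right) = \frac{80546}{15279}$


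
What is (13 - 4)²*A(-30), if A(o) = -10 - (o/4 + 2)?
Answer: -729/2 ≈ -364.50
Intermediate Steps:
A(o) = -12 - o/4 (A(o) = -10 - (o*(¼) + 2) = -10 - (o/4 + 2) = -10 - (2 + o/4) = -10 + (-2 - o/4) = -12 - o/4)
(13 - 4)²*A(-30) = (13 - 4)²*(-12 - ¼*(-30)) = 9²*(-12 + 15/2) = 81*(-9/2) = -729/2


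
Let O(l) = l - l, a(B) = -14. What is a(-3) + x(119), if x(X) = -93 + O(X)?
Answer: -107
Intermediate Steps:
O(l) = 0
x(X) = -93 (x(X) = -93 + 0 = -93)
a(-3) + x(119) = -14 - 93 = -107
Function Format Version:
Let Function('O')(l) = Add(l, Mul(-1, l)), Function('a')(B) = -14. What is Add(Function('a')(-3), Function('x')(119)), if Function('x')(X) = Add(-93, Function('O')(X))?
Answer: -107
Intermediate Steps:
Function('O')(l) = 0
Function('x')(X) = -93 (Function('x')(X) = Add(-93, 0) = -93)
Add(Function('a')(-3), Function('x')(119)) = Add(-14, -93) = -107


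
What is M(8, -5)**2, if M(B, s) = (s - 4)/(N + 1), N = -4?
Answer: 9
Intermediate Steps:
M(B, s) = 4/3 - s/3 (M(B, s) = (s - 4)/(-4 + 1) = (-4 + s)/(-3) = (-4 + s)*(-1/3) = 4/3 - s/3)
M(8, -5)**2 = (4/3 - 1/3*(-5))**2 = (4/3 + 5/3)**2 = 3**2 = 9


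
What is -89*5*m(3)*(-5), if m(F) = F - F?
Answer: 0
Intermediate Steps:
m(F) = 0
-89*5*m(3)*(-5) = -89*5*0*(-5) = -0*(-5) = -89*0 = 0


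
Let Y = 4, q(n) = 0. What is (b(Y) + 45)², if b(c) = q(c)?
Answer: 2025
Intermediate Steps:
b(c) = 0
(b(Y) + 45)² = (0 + 45)² = 45² = 2025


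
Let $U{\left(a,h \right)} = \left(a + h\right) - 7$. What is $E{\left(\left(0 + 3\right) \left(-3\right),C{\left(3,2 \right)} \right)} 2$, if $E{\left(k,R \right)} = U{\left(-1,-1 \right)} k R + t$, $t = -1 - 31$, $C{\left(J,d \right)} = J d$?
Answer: $908$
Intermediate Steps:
$U{\left(a,h \right)} = -7 + a + h$
$t = -32$ ($t = -1 - 31 = -32$)
$E{\left(k,R \right)} = -32 - 9 R k$ ($E{\left(k,R \right)} = \left(-7 - 1 - 1\right) k R - 32 = - 9 k R - 32 = - 9 R k - 32 = -32 - 9 R k$)
$E{\left(\left(0 + 3\right) \left(-3\right),C{\left(3,2 \right)} \right)} 2 = \left(-32 - 9 \cdot 3 \cdot 2 \left(0 + 3\right) \left(-3\right)\right) 2 = \left(-32 - 54 \cdot 3 \left(-3\right)\right) 2 = \left(-32 - 54 \left(-9\right)\right) 2 = \left(-32 + 486\right) 2 = 454 \cdot 2 = 908$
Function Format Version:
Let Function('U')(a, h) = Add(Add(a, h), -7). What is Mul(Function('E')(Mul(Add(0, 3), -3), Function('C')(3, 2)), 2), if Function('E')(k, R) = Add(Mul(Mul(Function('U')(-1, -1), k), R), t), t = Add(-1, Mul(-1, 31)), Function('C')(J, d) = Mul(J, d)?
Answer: 908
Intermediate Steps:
Function('U')(a, h) = Add(-7, a, h)
t = -32 (t = Add(-1, -31) = -32)
Function('E')(k, R) = Add(-32, Mul(-9, R, k)) (Function('E')(k, R) = Add(Mul(Mul(Add(-7, -1, -1), k), R), -32) = Add(Mul(Mul(-9, k), R), -32) = Add(Mul(-9, R, k), -32) = Add(-32, Mul(-9, R, k)))
Mul(Function('E')(Mul(Add(0, 3), -3), Function('C')(3, 2)), 2) = Mul(Add(-32, Mul(-9, Mul(3, 2), Mul(Add(0, 3), -3))), 2) = Mul(Add(-32, Mul(-9, 6, Mul(3, -3))), 2) = Mul(Add(-32, Mul(-9, 6, -9)), 2) = Mul(Add(-32, 486), 2) = Mul(454, 2) = 908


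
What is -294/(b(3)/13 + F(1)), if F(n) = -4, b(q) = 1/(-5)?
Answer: 6370/87 ≈ 73.218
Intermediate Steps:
b(q) = -⅕
-294/(b(3)/13 + F(1)) = -294/(-⅕/13 - 4) = -294/(-⅕*1/13 - 4) = -294/(-1/65 - 4) = -294/(-261/65) = -294*(-65/261) = 6370/87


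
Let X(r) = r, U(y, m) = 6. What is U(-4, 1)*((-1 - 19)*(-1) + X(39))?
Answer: 354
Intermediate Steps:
U(-4, 1)*((-1 - 19)*(-1) + X(39)) = 6*((-1 - 19)*(-1) + 39) = 6*(-20*(-1) + 39) = 6*(20 + 39) = 6*59 = 354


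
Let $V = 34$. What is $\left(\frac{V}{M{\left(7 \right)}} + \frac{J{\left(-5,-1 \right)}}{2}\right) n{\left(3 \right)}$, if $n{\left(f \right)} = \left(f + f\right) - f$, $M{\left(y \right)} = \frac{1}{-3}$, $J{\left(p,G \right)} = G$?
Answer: $- \frac{615}{2} \approx -307.5$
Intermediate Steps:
$M{\left(y \right)} = - \frac{1}{3}$
$n{\left(f \right)} = f$ ($n{\left(f \right)} = 2 f - f = f$)
$\left(\frac{V}{M{\left(7 \right)}} + \frac{J{\left(-5,-1 \right)}}{2}\right) n{\left(3 \right)} = \left(\frac{34}{- \frac{1}{3}} - \frac{1}{2}\right) 3 = \left(34 \left(-3\right) - \frac{1}{2}\right) 3 = \left(-102 - \frac{1}{2}\right) 3 = \left(- \frac{205}{2}\right) 3 = - \frac{615}{2}$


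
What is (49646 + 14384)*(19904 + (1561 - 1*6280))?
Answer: 972295550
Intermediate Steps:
(49646 + 14384)*(19904 + (1561 - 1*6280)) = 64030*(19904 + (1561 - 6280)) = 64030*(19904 - 4719) = 64030*15185 = 972295550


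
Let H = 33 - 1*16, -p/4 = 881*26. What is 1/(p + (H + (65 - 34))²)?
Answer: -1/89320 ≈ -1.1196e-5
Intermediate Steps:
p = -91624 (p = -3524*26 = -4*22906 = -91624)
H = 17 (H = 33 - 16 = 17)
1/(p + (H + (65 - 34))²) = 1/(-91624 + (17 + (65 - 34))²) = 1/(-91624 + (17 + 31)²) = 1/(-91624 + 48²) = 1/(-91624 + 2304) = 1/(-89320) = -1/89320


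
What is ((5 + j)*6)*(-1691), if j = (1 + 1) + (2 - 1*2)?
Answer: -71022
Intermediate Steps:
j = 2 (j = 2 + (2 - 2) = 2 + 0 = 2)
((5 + j)*6)*(-1691) = ((5 + 2)*6)*(-1691) = (7*6)*(-1691) = 42*(-1691) = -71022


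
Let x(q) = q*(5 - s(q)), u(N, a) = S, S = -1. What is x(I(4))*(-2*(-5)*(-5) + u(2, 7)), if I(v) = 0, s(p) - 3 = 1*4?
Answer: 0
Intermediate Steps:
s(p) = 7 (s(p) = 3 + 1*4 = 3 + 4 = 7)
u(N, a) = -1
x(q) = -2*q (x(q) = q*(5 - 1*7) = q*(5 - 7) = q*(-2) = -2*q)
x(I(4))*(-2*(-5)*(-5) + u(2, 7)) = (-2*0)*(-2*(-5)*(-5) - 1) = 0*(10*(-5) - 1) = 0*(-50 - 1) = 0*(-51) = 0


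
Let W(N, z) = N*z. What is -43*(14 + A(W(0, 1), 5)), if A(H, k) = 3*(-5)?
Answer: 43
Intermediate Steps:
A(H, k) = -15
-43*(14 + A(W(0, 1), 5)) = -43*(14 - 15) = -43*(-1) = 43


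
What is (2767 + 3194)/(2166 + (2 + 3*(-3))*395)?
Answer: -5961/599 ≈ -9.9516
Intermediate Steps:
(2767 + 3194)/(2166 + (2 + 3*(-3))*395) = 5961/(2166 + (2 - 9)*395) = 5961/(2166 - 7*395) = 5961/(2166 - 2765) = 5961/(-599) = 5961*(-1/599) = -5961/599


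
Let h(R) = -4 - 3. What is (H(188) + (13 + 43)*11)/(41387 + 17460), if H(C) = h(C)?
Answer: 609/58847 ≈ 0.010349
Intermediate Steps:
h(R) = -7
H(C) = -7
(H(188) + (13 + 43)*11)/(41387 + 17460) = (-7 + (13 + 43)*11)/(41387 + 17460) = (-7 + 56*11)/58847 = (-7 + 616)*(1/58847) = 609*(1/58847) = 609/58847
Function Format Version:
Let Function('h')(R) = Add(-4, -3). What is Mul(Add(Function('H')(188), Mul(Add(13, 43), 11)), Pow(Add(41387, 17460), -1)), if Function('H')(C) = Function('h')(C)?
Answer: Rational(609, 58847) ≈ 0.010349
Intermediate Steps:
Function('h')(R) = -7
Function('H')(C) = -7
Mul(Add(Function('H')(188), Mul(Add(13, 43), 11)), Pow(Add(41387, 17460), -1)) = Mul(Add(-7, Mul(Add(13, 43), 11)), Pow(Add(41387, 17460), -1)) = Mul(Add(-7, Mul(56, 11)), Pow(58847, -1)) = Mul(Add(-7, 616), Rational(1, 58847)) = Mul(609, Rational(1, 58847)) = Rational(609, 58847)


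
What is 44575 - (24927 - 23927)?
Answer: 43575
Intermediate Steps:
44575 - (24927 - 23927) = 44575 - 1*1000 = 44575 - 1000 = 43575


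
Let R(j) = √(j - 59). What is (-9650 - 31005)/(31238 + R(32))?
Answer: -1269980890/975812671 + 121965*I*√3/975812671 ≈ -1.3015 + 0.00021649*I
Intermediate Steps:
R(j) = √(-59 + j)
(-9650 - 31005)/(31238 + R(32)) = (-9650 - 31005)/(31238 + √(-59 + 32)) = -40655/(31238 + √(-27)) = -40655/(31238 + 3*I*√3)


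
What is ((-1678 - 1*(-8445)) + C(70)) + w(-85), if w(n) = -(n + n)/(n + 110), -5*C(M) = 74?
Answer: 6759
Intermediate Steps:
C(M) = -74/5 (C(M) = -⅕*74 = -74/5)
w(n) = -2*n/(110 + n)
((-1678 - 1*(-8445)) + C(70)) + w(-85) = ((-1678 - 1*(-8445)) - 74/5) - 2*(-85)/(110 - 85) = ((-1678 + 8445) - 74/5) - 2*(-85)/25 = (6767 - 74/5) - 2*(-85)*1/25 = 33761/5 + 34/5 = 6759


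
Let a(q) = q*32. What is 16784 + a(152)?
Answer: 21648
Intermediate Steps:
a(q) = 32*q
16784 + a(152) = 16784 + 32*152 = 16784 + 4864 = 21648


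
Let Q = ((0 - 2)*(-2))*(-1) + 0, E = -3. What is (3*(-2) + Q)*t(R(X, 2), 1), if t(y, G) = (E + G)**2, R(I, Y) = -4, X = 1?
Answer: -40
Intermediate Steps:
t(y, G) = (-3 + G)**2
Q = -4 (Q = -2*(-2)*(-1) + 0 = 4*(-1) + 0 = -4 + 0 = -4)
(3*(-2) + Q)*t(R(X, 2), 1) = (3*(-2) - 4)*(-3 + 1)**2 = (-6 - 4)*(-2)**2 = -10*4 = -40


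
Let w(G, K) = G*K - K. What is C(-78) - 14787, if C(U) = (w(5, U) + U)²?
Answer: 137313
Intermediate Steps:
w(G, K) = -K + G*K
C(U) = 25*U² (C(U) = (U*(-1 + 5) + U)² = (U*4 + U)² = (4*U + U)² = (5*U)² = 25*U²)
C(-78) - 14787 = 25*(-78)² - 14787 = 25*6084 - 14787 = 152100 - 14787 = 137313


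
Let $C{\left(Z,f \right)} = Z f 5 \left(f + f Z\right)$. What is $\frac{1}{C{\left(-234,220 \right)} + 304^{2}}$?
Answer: $\frac{1}{13194416416} \approx 7.579 \cdot 10^{-11}$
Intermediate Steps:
$C{\left(Z,f \right)} = 5 Z f \left(f + Z f\right)$
$\frac{1}{C{\left(-234,220 \right)} + 304^{2}} = \frac{1}{5 \left(-234\right) 220^{2} \left(1 - 234\right) + 304^{2}} = \frac{1}{5 \left(-234\right) 48400 \left(-233\right) + 92416} = \frac{1}{13194324000 + 92416} = \frac{1}{13194416416}$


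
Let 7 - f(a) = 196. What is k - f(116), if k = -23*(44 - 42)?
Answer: 143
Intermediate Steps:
f(a) = -189 (f(a) = 7 - 1*196 = 7 - 196 = -189)
k = -46 (k = -23*2 = -46)
k - f(116) = -46 - 1*(-189) = -46 + 189 = 143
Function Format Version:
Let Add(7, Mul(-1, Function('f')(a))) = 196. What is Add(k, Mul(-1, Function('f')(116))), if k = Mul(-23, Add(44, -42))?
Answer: 143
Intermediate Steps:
Function('f')(a) = -189 (Function('f')(a) = Add(7, Mul(-1, 196)) = Add(7, -196) = -189)
k = -46 (k = Mul(-23, 2) = -46)
Add(k, Mul(-1, Function('f')(116))) = Add(-46, Mul(-1, -189)) = Add(-46, 189) = 143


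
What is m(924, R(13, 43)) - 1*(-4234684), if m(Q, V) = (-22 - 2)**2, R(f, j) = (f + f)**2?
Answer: 4235260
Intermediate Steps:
R(f, j) = 4*f**2 (R(f, j) = (2*f)**2 = 4*f**2)
m(Q, V) = 576 (m(Q, V) = (-24)**2 = 576)
m(924, R(13, 43)) - 1*(-4234684) = 576 - 1*(-4234684) = 576 + 4234684 = 4235260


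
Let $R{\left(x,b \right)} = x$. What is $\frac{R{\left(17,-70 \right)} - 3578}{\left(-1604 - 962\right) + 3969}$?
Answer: $- \frac{3561}{1403} \approx -2.5381$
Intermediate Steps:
$\frac{R{\left(17,-70 \right)} - 3578}{\left(-1604 - 962\right) + 3969} = \frac{17 - 3578}{\left(-1604 - 962\right) + 3969} = - \frac{3561}{-2566 + 3969} = - \frac{3561}{1403}$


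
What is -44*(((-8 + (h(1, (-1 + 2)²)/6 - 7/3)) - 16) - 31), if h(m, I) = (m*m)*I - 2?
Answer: 2530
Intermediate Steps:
h(m, I) = -2 + I*m² (h(m, I) = m²*I - 2 = I*m² - 2 = -2 + I*m²)
-44*(((-8 + (h(1, (-1 + 2)²)/6 - 7/3)) - 16) - 31) = -44*(((-8 + ((-2 + (-1 + 2)²*1²)/6 - 7/3)) - 16) - 31) = -44*(((-8 + ((-2 + 1²*1)*(⅙) - 7*⅓)) - 16) - 31) = -44*(((-8 + ((-2 + 1*1)*(⅙) - 7/3)) - 16) - 31) = -44*(((-8 + ((-2 + 1)*(⅙) - 7/3)) - 16) - 31) = -44*(((-8 + (-1*⅙ - 7/3)) - 16) - 31) = -44*(((-8 + (-⅙ - 7/3)) - 16) - 31) = -44*(((-8 - 5/2) - 16) - 31) = -44*((-21/2 - 16) - 31) = -44*(-53/2 - 31) = -44*(-115/2) = 2530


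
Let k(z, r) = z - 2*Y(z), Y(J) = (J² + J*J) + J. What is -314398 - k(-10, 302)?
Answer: -314008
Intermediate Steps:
Y(J) = J + 2*J² (Y(J) = (J² + J²) + J = 2*J² + J = J + 2*J²)
k(z, r) = z - 2*z*(1 + 2*z)
-314398 - k(-10, 302) = -314398 - (-10)*(-1 - 4*(-10)) = -314398 - (-10)*(-1 + 40) = -314398 - (-10)*39 = -314398 - 1*(-390) = -314398 + 390 = -314008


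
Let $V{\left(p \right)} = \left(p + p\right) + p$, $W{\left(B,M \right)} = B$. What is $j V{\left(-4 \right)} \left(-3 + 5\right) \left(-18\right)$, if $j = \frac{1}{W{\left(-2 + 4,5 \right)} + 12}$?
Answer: $\frac{216}{7} \approx 30.857$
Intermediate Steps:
$V{\left(p \right)} = 3 p$ ($V{\left(p \right)} = 2 p + p = 3 p$)
$j = \frac{1}{14}$ ($j = \frac{1}{\left(-2 + 4\right) + 12} = \frac{1}{2 + 12} = \frac{1}{14} \approx 0.071429$)
$j V{\left(-4 \right)} \left(-3 + 5\right) \left(-18\right) = \frac{3 \left(-4\right) \left(-3 + 5\right)}{14} \left(-18\right) = \frac{\left(-12\right) 2}{14} \left(-18\right) = \frac{1}{14} \left(-24\right) \left(-18\right) = \left(- \frac{12}{7}\right) \left(-18\right) = \frac{216}{7}$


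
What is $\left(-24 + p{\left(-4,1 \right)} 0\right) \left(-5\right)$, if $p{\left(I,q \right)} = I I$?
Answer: $120$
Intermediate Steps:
$p{\left(I,q \right)} = I^{2}$
$\left(-24 + p{\left(-4,1 \right)} 0\right) \left(-5\right) = \left(-24 + \left(-4\right)^{2} \cdot 0\right) \left(-5\right) = \left(-24 + 16 \cdot 0\right) \left(-5\right) = \left(-24 + 0\right) \left(-5\right) = \left(-24\right) \left(-5\right) = 120$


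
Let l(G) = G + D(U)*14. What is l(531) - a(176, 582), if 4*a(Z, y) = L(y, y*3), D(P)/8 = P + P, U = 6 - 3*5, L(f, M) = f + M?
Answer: -2067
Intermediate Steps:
L(f, M) = M + f
U = -9 (U = 6 - 15 = -9)
D(P) = 16*P (D(P) = 8*(P + P) = 8*(2*P) = 16*P)
a(Z, y) = y (a(Z, y) = (y*3 + y)/4 = (3*y + y)/4 = (4*y)/4 = y)
l(G) = -2016 + G (l(G) = G + (16*(-9))*14 = G - 144*14 = G - 2016 = -2016 + G)
l(531) - a(176, 582) = (-2016 + 531) - 1*582 = -1485 - 582 = -2067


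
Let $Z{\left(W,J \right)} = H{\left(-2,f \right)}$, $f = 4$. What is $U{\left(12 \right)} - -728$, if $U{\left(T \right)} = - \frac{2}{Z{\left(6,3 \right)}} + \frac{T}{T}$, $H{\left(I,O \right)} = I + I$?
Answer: $\frac{1459}{2} \approx 729.5$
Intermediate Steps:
$H{\left(I,O \right)} = 2 I$
$Z{\left(W,J \right)} = -4$ ($Z{\left(W,J \right)} = 2 \left(-2\right) = -4$)
$U{\left(T \right)} = \frac{3}{2}$ ($U{\left(T \right)} = - \frac{2}{-4} + \frac{T}{T} = \left(-2\right) \left(- \frac{1}{4}\right) + 1 = \frac{1}{2} + 1 = \frac{3}{2}$)
$U{\left(12 \right)} - -728 = \frac{3}{2} - -728 = \frac{3}{2} + 728 = \frac{1459}{2}$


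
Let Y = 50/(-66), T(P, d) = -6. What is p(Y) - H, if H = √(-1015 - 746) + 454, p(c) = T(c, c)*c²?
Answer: -166052/363 - I*√1761 ≈ -457.44 - 41.964*I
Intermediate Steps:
Y = -25/33 (Y = 50*(-1/66) = -25/33 ≈ -0.75758)
p(c) = -6*c²
H = 454 + I*√1761 (H = √(-1761) + 454 = I*√1761 + 454 = 454 + I*√1761 ≈ 454.0 + 41.964*I)
p(Y) - H = -6*(-25/33)² - (454 + I*√1761) = -6*625/1089 + (-454 - I*√1761) = -1250/363 + (-454 - I*√1761) = -166052/363 - I*√1761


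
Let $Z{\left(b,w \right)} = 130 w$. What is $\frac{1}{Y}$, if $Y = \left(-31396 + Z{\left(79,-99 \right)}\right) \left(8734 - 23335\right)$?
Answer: $\frac{1}{646327866} \approx 1.5472 \cdot 10^{-9}$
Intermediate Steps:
$Y = 646327866$ ($Y = \left(-31396 + 130 \left(-99\right)\right) \left(8734 - 23335\right) = \left(-31396 - 12870\right) \left(-14601\right) = \left(-44266\right) \left(-14601\right) = 646327866$)
$\frac{1}{Y} = \frac{1}{646327866}$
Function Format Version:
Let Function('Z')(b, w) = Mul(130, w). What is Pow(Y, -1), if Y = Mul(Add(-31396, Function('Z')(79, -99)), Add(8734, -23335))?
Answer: Rational(1, 646327866) ≈ 1.5472e-9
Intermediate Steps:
Y = 646327866 (Y = Mul(Add(-31396, Mul(130, -99)), Add(8734, -23335)) = Mul(Add(-31396, -12870), -14601) = Mul(-44266, -14601) = 646327866)
Pow(Y, -1) = Pow(646327866, -1) = Rational(1, 646327866)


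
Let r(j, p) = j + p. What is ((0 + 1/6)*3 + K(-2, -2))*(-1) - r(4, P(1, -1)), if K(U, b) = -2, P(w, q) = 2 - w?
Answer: -7/2 ≈ -3.5000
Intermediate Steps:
((0 + 1/6)*3 + K(-2, -2))*(-1) - r(4, P(1, -1)) = ((0 + 1/6)*3 - 2)*(-1) - (4 + (2 - 1*1)) = ((0 + ⅙)*3 - 2)*(-1) - (4 + (2 - 1)) = ((⅙)*3 - 2)*(-1) - (4 + 1) = (½ - 2)*(-1) - 1*5 = -3/2*(-1) - 5 = 3/2 - 5 = -7/2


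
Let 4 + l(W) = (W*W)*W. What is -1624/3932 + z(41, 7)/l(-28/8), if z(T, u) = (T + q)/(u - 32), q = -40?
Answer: -3798386/9215625 ≈ -0.41217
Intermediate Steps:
l(W) = -4 + W**3 (l(W) = -4 + (W*W)*W = -4 + W**2*W = -4 + W**3)
z(T, u) = (-40 + T)/(-32 + u) (z(T, u) = (T - 40)/(u - 32) = (-40 + T)/(-32 + u))
-1624/3932 + z(41, 7)/l(-28/8) = -1624/3932 + ((-40 + 41)/(-32 + 7))/(-4 + (-28/8)**3) = -1624*1/3932 + (1/(-25))/(-4 + (-28*1/8)**3) = -406/983 + (-1/25*1)/(-4 + (-7/2)**3) = -406/983 - 1/(25*(-4 - 343/8)) = -406/983 - 1/(25*(-375/8)) = -406/983 - 1/25*(-8/375) = -406/983 + 8/9375 = -3798386/9215625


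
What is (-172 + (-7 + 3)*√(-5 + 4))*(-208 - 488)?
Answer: 119712 + 2784*I ≈ 1.1971e+5 + 2784.0*I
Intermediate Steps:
(-172 + (-7 + 3)*√(-5 + 4))*(-208 - 488) = (-172 - 4*I)*(-696) = 119712 + 2784*I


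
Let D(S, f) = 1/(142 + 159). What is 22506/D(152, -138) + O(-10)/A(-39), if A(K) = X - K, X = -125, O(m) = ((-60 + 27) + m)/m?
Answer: 135486119/20 ≈ 6.7743e+6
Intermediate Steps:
O(m) = (-33 + m)/m
D(S, f) = 1/301
A(K) = -125 - K
22506/D(152, -138) + O(-10)/A(-39) = 22506/(1/301) + ((-33 - 10)/(-10))/(-125 - 1*(-39)) = 22506*301 + (-1/10*(-43))/(-125 + 39) = 6774306 + (43/10)/(-86) = 6774306 + (43/10)*(-1/86) = 6774306 - 1/20 = 135486119/20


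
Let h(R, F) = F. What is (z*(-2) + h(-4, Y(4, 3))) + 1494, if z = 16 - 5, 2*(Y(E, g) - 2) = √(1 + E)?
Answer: 1474 + √5/2 ≈ 1475.1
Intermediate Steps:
Y(E, g) = 2 + √(1 + E)/2
z = 11
(z*(-2) + h(-4, Y(4, 3))) + 1494 = (11*(-2) + (2 + √(1 + 4)/2)) + 1494 = (-22 + (2 + √5/2)) + 1494 = (-20 + √5/2) + 1494 = 1474 + √5/2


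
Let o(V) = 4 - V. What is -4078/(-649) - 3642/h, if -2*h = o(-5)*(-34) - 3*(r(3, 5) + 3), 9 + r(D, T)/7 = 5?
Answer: -114706/4543 ≈ -25.249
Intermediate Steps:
r(D, T) = -28 (r(D, T) = -63 + 7*5 = -63 + 35 = -28)
h = 231/2 (h = -((4 - 1*(-5))*(-34) - 3*(-28 + 3))/2 = -((4 + 5)*(-34) - 3*(-25))/2 = -(9*(-34) + 75)/2 = -(-306 + 75)/2 = -1/2*(-231) = 231/2 ≈ 115.50)
-4078/(-649) - 3642/h = -4078/(-649) - 3642/231/2 = -4078*(-1/649) - 3642*2/231 = 4078/649 - 2428/77 = -114706/4543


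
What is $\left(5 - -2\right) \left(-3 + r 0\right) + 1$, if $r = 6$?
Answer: $-20$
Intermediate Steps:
$\left(5 - -2\right) \left(-3 + r 0\right) + 1 = \left(5 - -2\right) \left(-3 + 6 \cdot 0\right) + 1 = \left(5 + 2\right) \left(-3 + 0\right) + 1 = 7 \left(-3\right) + 1 = -21 + 1 = -20$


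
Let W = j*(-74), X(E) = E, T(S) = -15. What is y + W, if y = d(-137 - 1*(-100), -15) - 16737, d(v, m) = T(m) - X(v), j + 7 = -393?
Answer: 12885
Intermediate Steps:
j = -400 (j = -7 - 393 = -400)
d(v, m) = -15 - v
W = 29600 (W = -400*(-74) = 29600)
y = -16715 (y = (-15 - (-137 - 1*(-100))) - 16737 = (-15 - (-137 + 100)) - 16737 = (-15 - 1*(-37)) - 16737 = (-15 + 37) - 16737 = 22 - 16737 = -16715)
y + W = -16715 + 29600 = 12885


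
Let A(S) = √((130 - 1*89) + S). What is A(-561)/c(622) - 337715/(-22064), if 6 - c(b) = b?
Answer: 48245/3152 - I*√130/308 ≈ 15.306 - 0.037019*I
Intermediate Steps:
c(b) = 6 - b
A(S) = √(41 + S) (A(S) = √((130 - 89) + S) = √(41 + S))
A(-561)/c(622) - 337715/(-22064) = √(41 - 561)/(6 - 1*622) - 337715/(-22064) = √(-520)/(6 - 622) - 337715*(-1/22064) = (2*I*√130)/(-616) + 48245/3152 = (2*I*√130)*(-1/616) + 48245/3152 = -I*√130/308 + 48245/3152 = 48245/3152 - I*√130/308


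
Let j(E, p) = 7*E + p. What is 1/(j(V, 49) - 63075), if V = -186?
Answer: -1/64328 ≈ -1.5545e-5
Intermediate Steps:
j(E, p) = p + 7*E
1/(j(V, 49) - 63075) = 1/((49 + 7*(-186)) - 63075) = 1/((49 - 1302) - 63075) = 1/(-1253 - 63075) = 1/(-64328) = -1/64328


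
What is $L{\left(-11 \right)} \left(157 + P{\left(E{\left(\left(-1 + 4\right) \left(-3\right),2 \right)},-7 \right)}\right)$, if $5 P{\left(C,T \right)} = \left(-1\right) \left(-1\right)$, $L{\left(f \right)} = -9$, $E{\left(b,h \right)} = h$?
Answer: $- \frac{7074}{5} \approx -1414.8$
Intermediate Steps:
$P{\left(C,T \right)} = \frac{1}{5}$ ($P{\left(C,T \right)} = \frac{\left(-1\right) \left(-1\right)}{5} = \frac{1}{5} \cdot 1 = \frac{1}{5}$)
$L{\left(-11 \right)} \left(157 + P{\left(E{\left(\left(-1 + 4\right) \left(-3\right),2 \right)},-7 \right)}\right) = - 9 \left(157 + \frac{1}{5}\right) = \left(-9\right) \frac{786}{5} = - \frac{7074}{5}$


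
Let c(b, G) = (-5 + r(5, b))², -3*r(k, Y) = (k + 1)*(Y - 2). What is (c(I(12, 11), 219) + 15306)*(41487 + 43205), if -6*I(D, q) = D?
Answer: 1297057980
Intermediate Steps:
r(k, Y) = -(1 + k)*(-2 + Y)/3 (r(k, Y) = -(k + 1)*(Y - 2)/3 = -(1 + k)*(-2 + Y)/3)
I(D, q) = -D/6
c(b, G) = (-1 - 2*b)² (c(b, G) = (-5 + (⅔ - b/3 + (⅔)*5 - ⅓*b*5))² = (-5 + (⅔ - b/3 + 10/3 - 5*b/3))² = (-5 + (4 - 2*b))² = (-1 - 2*b)²)
(c(I(12, 11), 219) + 15306)*(41487 + 43205) = ((1 + 2*(-⅙*12))² + 15306)*(41487 + 43205) = ((1 + 2*(-2))² + 15306)*84692 = ((1 - 4)² + 15306)*84692 = ((-3)² + 15306)*84692 = (9 + 15306)*84692 = 15315*84692 = 1297057980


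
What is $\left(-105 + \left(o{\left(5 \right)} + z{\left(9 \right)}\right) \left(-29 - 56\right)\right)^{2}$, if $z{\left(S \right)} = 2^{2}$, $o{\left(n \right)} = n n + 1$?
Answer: $7049025$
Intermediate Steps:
$o{\left(n \right)} = 1 + n^{2}$ ($o{\left(n \right)} = n^{2} + 1 = 1 + n^{2}$)
$z{\left(S \right)} = 4$
$\left(-105 + \left(o{\left(5 \right)} + z{\left(9 \right)}\right) \left(-29 - 56\right)\right)^{2} = \left(-105 + \left(\left(1 + 5^{2}\right) + 4\right) \left(-29 - 56\right)\right)^{2} = \left(-105 + \left(\left(1 + 25\right) + 4\right) \left(-85\right)\right)^{2} = \left(-105 + \left(26 + 4\right) \left(-85\right)\right)^{2} = \left(-105 + 30 \left(-85\right)\right)^{2} = \left(-105 - 2550\right)^{2} = \left(-2655\right)^{2} = 7049025$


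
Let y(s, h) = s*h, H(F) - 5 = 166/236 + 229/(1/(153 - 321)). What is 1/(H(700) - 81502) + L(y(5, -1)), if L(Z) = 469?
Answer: 6639285353/14156259 ≈ 469.00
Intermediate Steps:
H(F) = -4539023/118 (H(F) = 5 + (166/236 + 229/(1/(153 - 321))) = 5 + (166*(1/236) + 229/(1/(-168))) = 5 + (83/118 + 229/(-1/168)) = 5 + (83/118 + 229*(-168)) = 5 + (83/118 - 38472) = 5 - 4539613/118 = -4539023/118)
y(s, h) = h*s
1/(H(700) - 81502) + L(y(5, -1)) = 1/(-4539023/118 - 81502) + 469 = 1/(-14156259/118) + 469 = -118/14156259 + 469 = 6639285353/14156259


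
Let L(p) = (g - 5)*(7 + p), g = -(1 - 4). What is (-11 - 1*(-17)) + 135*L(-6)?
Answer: -264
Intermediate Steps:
g = 3 (g = -1*(-3) = 3)
L(p) = -14 - 2*p (L(p) = (3 - 5)*(7 + p) = -2*(7 + p) = -14 - 2*p)
(-11 - 1*(-17)) + 135*L(-6) = (-11 - 1*(-17)) + 135*(-14 - 2*(-6)) = (-11 + 17) + 135*(-14 + 12) = 6 + 135*(-2) = 6 - 270 = -264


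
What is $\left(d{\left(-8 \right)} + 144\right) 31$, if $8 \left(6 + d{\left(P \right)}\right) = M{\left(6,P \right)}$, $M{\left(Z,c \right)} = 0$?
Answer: $4278$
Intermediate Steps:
$d{\left(P \right)} = -6$ ($d{\left(P \right)} = -6 + \frac{1}{8} \cdot 0 = -6 + 0 = -6$)
$\left(d{\left(-8 \right)} + 144\right) 31 = \left(-6 + 144\right) 31 = 138 \cdot 31 = 4278$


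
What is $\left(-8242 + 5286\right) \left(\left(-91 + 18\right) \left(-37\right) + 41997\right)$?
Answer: $-132127288$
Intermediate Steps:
$\left(-8242 + 5286\right) \left(\left(-91 + 18\right) \left(-37\right) + 41997\right) = - 2956 \left(\left(-73\right) \left(-37\right) + 41997\right) = - 2956 \left(2701 + 41997\right) = \left(-2956\right) 44698 = -132127288$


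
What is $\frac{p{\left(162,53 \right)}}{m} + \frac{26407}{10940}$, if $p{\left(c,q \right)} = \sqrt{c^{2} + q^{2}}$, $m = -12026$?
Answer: $\frac{26407}{10940} - \frac{\sqrt{29053}}{12026} \approx 2.3996$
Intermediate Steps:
$\frac{p{\left(162,53 \right)}}{m} + \frac{26407}{10940} = \frac{\sqrt{162^{2} + 53^{2}}}{-12026} + \frac{26407}{10940} = \sqrt{26244 + 2809} \left(- \frac{1}{12026}\right) + 26407 \cdot \frac{1}{10940} = \sqrt{29053} \left(- \frac{1}{12026}\right) + \frac{26407}{10940} = - \frac{\sqrt{29053}}{12026} + \frac{26407}{10940} = \frac{26407}{10940} - \frac{\sqrt{29053}}{12026}$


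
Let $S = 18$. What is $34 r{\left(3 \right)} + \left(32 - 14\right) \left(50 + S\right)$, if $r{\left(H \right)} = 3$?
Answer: $1326$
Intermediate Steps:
$34 r{\left(3 \right)} + \left(32 - 14\right) \left(50 + S\right) = 34 \cdot 3 + \left(32 - 14\right) \left(50 + 18\right) = 102 + 18 \cdot 68 = 102 + 1224 = 1326$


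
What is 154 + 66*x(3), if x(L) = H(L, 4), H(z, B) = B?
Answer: 418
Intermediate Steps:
x(L) = 4
154 + 66*x(3) = 154 + 66*4 = 154 + 264 = 418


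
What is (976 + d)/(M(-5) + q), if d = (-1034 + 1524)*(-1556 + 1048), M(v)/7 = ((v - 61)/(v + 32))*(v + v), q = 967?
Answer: -2231496/10243 ≈ -217.86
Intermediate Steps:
M(v) = 14*v*(-61 + v)/(32 + v) (M(v) = 7*(((v - 61)/(v + 32))*(v + v)) = 7*(((-61 + v)/(32 + v))*(2*v)) = 7*(2*v*(-61 + v)/(32 + v)) = 14*v*(-61 + v)/(32 + v))
d = -248920 (d = 490*(-508) = -248920)
(976 + d)/(M(-5) + q) = (976 - 248920)/(14*(-5)*(-61 - 5)/(32 - 5) + 967) = -247944/(14*(-5)*(-66)/27 + 967) = -247944/(14*(-5)*(1/27)*(-66) + 967) = -247944/(1540/9 + 967) = -247944/10243/9 = -247944*9/10243 = -2231496/10243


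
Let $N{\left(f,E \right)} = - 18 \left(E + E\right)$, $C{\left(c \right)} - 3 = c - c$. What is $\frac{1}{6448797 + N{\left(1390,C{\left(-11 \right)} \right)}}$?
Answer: $\frac{1}{6448689} \approx 1.5507 \cdot 10^{-7}$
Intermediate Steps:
$C{\left(c \right)} = 3$ ($C{\left(c \right)} = 3 + \left(c - c\right) = 3 + 0 = 3$)
$N{\left(f,E \right)} = - 36 E$ ($N{\left(f,E \right)} = - 18 \cdot 2 E = - 36 E$)
$\frac{1}{6448797 + N{\left(1390,C{\left(-11 \right)} \right)}} = \frac{1}{6448797 - 108} = \frac{1}{6448689}$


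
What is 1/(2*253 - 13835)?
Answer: -1/13329 ≈ -7.5024e-5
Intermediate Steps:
1/(2*253 - 13835) = 1/(506 - 13835) = 1/(-13329) = -1/13329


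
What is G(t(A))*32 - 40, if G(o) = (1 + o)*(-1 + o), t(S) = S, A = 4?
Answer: 440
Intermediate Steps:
G(t(A))*32 - 40 = (-1 + 4²)*32 - 40 = (-1 + 16)*32 - 40 = 15*32 - 40 = 480 - 40 = 440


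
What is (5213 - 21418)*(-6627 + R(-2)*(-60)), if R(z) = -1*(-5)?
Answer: 112252035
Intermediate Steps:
R(z) = 5
(5213 - 21418)*(-6627 + R(-2)*(-60)) = (5213 - 21418)*(-6627 + 5*(-60)) = -16205*(-6627 - 300) = -16205*(-6927) = 112252035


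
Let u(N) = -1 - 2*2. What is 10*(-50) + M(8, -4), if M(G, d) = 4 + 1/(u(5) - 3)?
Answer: -3969/8 ≈ -496.13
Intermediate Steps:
u(N) = -5 (u(N) = -1 - 4 = -5)
M(G, d) = 31/8 (M(G, d) = 4 + 1/(-5 - 3) = 4 + 1/(-8) = 4 - ⅛ = 31/8)
10*(-50) + M(8, -4) = 10*(-50) + 31/8 = -500 + 31/8 = -3969/8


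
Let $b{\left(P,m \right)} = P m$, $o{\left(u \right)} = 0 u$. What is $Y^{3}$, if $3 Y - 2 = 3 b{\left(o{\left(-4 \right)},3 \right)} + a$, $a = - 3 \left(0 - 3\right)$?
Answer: $\frac{1331}{27} \approx 49.296$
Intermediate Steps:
$o{\left(u \right)} = 0$
$a = 9$ ($a = \left(-3\right) \left(-3\right) = 9$)
$Y = \frac{11}{3}$ ($Y = \frac{2}{3} + \frac{3 \cdot 0 \cdot 3 + 9}{3} = \frac{2}{3} + \frac{3 \cdot 0 + 9}{3} = \frac{2}{3} + \frac{0 + 9}{3} = \frac{2}{3} + \frac{1}{3} \cdot 9 = \frac{2}{3} + 3 = \frac{11}{3} \approx 3.6667$)
$Y^{3} = \left(\frac{11}{3}\right)^{3} = \frac{1331}{27}$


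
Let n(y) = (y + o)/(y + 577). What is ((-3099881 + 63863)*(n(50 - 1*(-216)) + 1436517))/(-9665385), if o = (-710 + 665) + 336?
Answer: 1225523466562328/2715973185 ≈ 4.5123e+5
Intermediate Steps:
o = 291 (o = -45 + 336 = 291)
n(y) = (291 + y)/(577 + y) (n(y) = (y + 291)/(y + 577) = (291 + y)/(577 + y))
((-3099881 + 63863)*(n(50 - 1*(-216)) + 1436517))/(-9665385) = ((-3099881 + 63863)*((291 + (50 - 1*(-216)))/(577 + (50 - 1*(-216))) + 1436517))/(-9665385) = -3036018*((291 + (50 + 216))/(577 + (50 + 216)) + 1436517)*(-1/9665385) = -3036018*((291 + 266)/(577 + 266) + 1436517)*(-1/9665385) = -3036018*(557/843 + 1436517)*(-1/9665385) = -3036018*1210984388/843*(-1/9665385) = -1225523466562328/281*(-1/9665385) = 1225523466562328/2715973185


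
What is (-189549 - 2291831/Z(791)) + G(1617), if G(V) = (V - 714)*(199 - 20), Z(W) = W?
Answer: -24370223/791 ≈ -30809.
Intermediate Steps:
G(V) = -127806 + 179*V (G(V) = (-714 + V)*179 = -127806 + 179*V)
(-189549 - 2291831/Z(791)) + G(1617) = (-189549 - 2291831/791) + (-127806 + 179*1617) = (-189549 - 2291831*1/791) + (-127806 + 289443) = (-189549 - 2291831/791) + 161637 = -152225090/791 + 161637 = -24370223/791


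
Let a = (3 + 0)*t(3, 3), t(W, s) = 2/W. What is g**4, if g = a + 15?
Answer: 83521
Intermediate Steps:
a = 2 (a = (3 + 0)*(2/3) = 3*(2*(1/3)) = 3*(2/3) = 2)
g = 17 (g = 2 + 15 = 17)
g**4 = 17**4 = 83521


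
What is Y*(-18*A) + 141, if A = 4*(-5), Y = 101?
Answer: 36501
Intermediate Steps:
A = -20
Y*(-18*A) + 141 = 101*(-18*(-20)) + 141 = 101*360 + 141 = 36360 + 141 = 36501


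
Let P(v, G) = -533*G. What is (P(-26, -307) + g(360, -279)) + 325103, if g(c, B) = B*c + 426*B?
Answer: 269440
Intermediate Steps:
g(c, B) = 426*B + B*c
(P(-26, -307) + g(360, -279)) + 325103 = (-533*(-307) - 279*(426 + 360)) + 325103 = (163631 - 279*786) + 325103 = (163631 - 219294) + 325103 = -55663 + 325103 = 269440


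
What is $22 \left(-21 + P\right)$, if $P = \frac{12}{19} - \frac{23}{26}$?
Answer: $- \frac{115489}{247} \approx -467.57$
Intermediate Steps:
$P = - \frac{125}{494}$ ($P = 12 \cdot \frac{1}{19} - \frac{23}{26} = \frac{12}{19} - \frac{23}{26} = - \frac{125}{494} \approx -0.25304$)
$22 \left(-21 + P\right) = 22 \left(-21 - \frac{125}{494}\right) = 22 \left(- \frac{10499}{494}\right) = - \frac{115489}{247}$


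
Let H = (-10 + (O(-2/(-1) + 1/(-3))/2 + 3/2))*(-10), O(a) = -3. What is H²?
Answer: 10000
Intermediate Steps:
H = 100 (H = (-10 + (-3/2 + 3/2))*(-10) = (-10 + 0)*(-10) = -10*(-10) = 100)
H² = 100² = 10000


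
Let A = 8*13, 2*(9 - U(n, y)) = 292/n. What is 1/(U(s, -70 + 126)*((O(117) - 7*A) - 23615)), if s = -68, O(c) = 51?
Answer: -17/4603334 ≈ -3.6930e-6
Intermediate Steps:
U(n, y) = 9 - 146/n
A = 104
1/(U(s, -70 + 126)*((O(117) - 7*A) - 23615)) = 1/((9 - 146/(-68))*((51 - 7*104) - 23615)) = 1/((9 - 146*(-1/68))*((51 - 728) - 23615)) = 1/((9 + 73/34)*(-677 - 23615)) = 1/((379/34)*(-24292)) = (34/379)*(-1/24292) = -17/4603334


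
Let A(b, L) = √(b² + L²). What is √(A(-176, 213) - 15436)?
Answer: √(-15436 + √76345) ≈ 123.12*I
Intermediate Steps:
A(b, L) = √(L² + b²)
√(A(-176, 213) - 15436) = √(√(213² + (-176)²) - 15436) = √(√(45369 + 30976) - 15436) = √(√76345 - 15436) = √(-15436 + √76345)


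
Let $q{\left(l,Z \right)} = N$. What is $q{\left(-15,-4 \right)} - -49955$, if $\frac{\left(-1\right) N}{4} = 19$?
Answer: $49879$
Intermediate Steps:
$N = -76$ ($N = \left(-4\right) 19 = -76$)
$q{\left(l,Z \right)} = -76$
$q{\left(-15,-4 \right)} - -49955 = -76 - -49955 = -76 + 49955 = 49879$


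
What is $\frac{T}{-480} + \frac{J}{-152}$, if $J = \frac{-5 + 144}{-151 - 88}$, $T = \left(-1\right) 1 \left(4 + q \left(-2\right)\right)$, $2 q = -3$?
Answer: $\frac{40127}{2179680} \approx 0.01841$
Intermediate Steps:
$q = - \frac{3}{2}$ ($q = \frac{1}{2} \left(-3\right) = - \frac{3}{2} \approx -1.5$)
$T = -7$ ($T = \left(-1\right) 1 \left(4 - -3\right) = - (4 + 3) = \left(-1\right) 7 = -7$)
$J = - \frac{139}{239}$ ($J = \frac{139}{-239} = 139 \left(- \frac{1}{239}\right) = - \frac{139}{239} \approx -0.58159$)
$\frac{T}{-480} + \frac{J}{-152} = - \frac{7}{-480} - \frac{139}{239 \left(-152\right)} = \left(-7\right) \left(- \frac{1}{480}\right) - - \frac{139}{36328} = \frac{7}{480} + \frac{139}{36328} = \frac{40127}{2179680}$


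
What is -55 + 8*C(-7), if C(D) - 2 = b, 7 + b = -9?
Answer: -167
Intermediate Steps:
b = -16 (b = -7 - 9 = -16)
C(D) = -14 (C(D) = 2 - 16 = -14)
-55 + 8*C(-7) = -55 + 8*(-14) = -55 - 112 = -167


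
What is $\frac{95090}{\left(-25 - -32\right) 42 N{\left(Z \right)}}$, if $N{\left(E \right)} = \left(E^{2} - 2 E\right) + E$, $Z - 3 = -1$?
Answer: $\frac{47545}{294} \approx 161.72$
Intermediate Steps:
$Z = 2$ ($Z = 3 - 1 = 2$)
$N{\left(E \right)} = E^{2} - E$
$\frac{95090}{\left(-25 - -32\right) 42 N{\left(Z \right)}} = \frac{95090}{\left(-25 - -32\right) 42 \cdot 2 \left(-1 + 2\right)} = \frac{95090}{\left(-25 + 32\right) 42 \cdot 2 \cdot 1} = \frac{95090}{7 \cdot 42 \cdot 2} = \frac{95090}{294 \cdot 2} = \frac{95090}{588} = 95090 \cdot \frac{1}{588} = \frac{47545}{294}$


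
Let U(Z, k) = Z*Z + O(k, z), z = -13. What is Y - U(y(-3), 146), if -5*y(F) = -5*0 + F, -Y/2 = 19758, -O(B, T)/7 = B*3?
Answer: -911259/25 ≈ -36450.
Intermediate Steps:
O(B, T) = -21*B (O(B, T) = -7*B*3 = -21*B)
Y = -39516 (Y = -2*19758 = -39516)
y(F) = -F/5 (y(F) = -(-5*0 + F)/5 = -(0 + F)/5 = -F/5)
U(Z, k) = Z**2 - 21*k (U(Z, k) = Z*Z - 21*k = Z**2 - 21*k)
Y - U(y(-3), 146) = -39516 - ((-1/5*(-3))**2 - 21*146) = -39516 - ((3/5)**2 - 3066) = -39516 - (9/25 - 3066) = -39516 - 1*(-76641/25) = -39516 + 76641/25 = -911259/25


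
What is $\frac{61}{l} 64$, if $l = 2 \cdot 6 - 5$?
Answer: $\frac{3904}{7} \approx 557.71$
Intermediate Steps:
$l = 7$ ($l = 12 - 5 = 7$)
$\frac{61}{l} 64 = \frac{61}{7} \cdot 64 = \frac{3904}{7}$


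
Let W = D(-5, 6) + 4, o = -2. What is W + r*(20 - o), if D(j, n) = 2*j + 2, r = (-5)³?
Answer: -2754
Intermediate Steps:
r = -125
D(j, n) = 2 + 2*j
W = -4 (W = (2 + 2*(-5)) + 4 = (2 - 10) + 4 = -8 + 4 = -4)
W + r*(20 - o) = -4 - 125*(20 - 1*(-2)) = -4 - 125*(20 + 2) = -4 - 125*22 = -4 - 2750 = -2754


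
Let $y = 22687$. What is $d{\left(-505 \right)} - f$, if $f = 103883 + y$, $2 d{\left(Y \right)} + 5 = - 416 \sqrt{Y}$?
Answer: $- \frac{253145}{2} - 208 i \sqrt{505} \approx -1.2657 \cdot 10^{5} - 4674.2 i$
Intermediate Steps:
$d{\left(Y \right)} = - \frac{5}{2} - 208 \sqrt{Y}$ ($d{\left(Y \right)} = - \frac{5}{2} + \frac{\left(-416\right) \sqrt{Y}}{2} = - \frac{5}{2} - 208 \sqrt{Y}$)
$f = 126570$ ($f = 103883 + 22687 = 126570$)
$d{\left(-505 \right)} - f = \left(- \frac{5}{2} - 208 \sqrt{-505}\right) - 126570 = \left(- \frac{5}{2} - 208 i \sqrt{505}\right) - 126570 = - \frac{253145}{2} - 208 i \sqrt{505}$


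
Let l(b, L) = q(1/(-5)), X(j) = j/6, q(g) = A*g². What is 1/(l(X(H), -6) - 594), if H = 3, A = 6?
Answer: -25/14844 ≈ -0.0016842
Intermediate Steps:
q(g) = 6*g²
X(j) = j/6
l(b, L) = 6/25 (l(b, L) = 6*(1/(-5))² = 6*(1*(-⅕))² = 6*(-⅕)² = 6*(1/25) = 6/25)
1/(l(X(H), -6) - 594) = 1/(6/25 - 594) = 1/(-14844/25) = -25/14844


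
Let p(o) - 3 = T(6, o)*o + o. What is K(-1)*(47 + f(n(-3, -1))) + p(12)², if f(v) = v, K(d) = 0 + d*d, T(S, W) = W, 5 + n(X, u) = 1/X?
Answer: 75968/3 ≈ 25323.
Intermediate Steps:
n(X, u) = -5 + 1/X
K(d) = d² (K(d) = 0 + d² = d²)
p(o) = 3 + o + o² (p(o) = 3 + (o*o + o) = 3 + (o² + o) = 3 + (o + o²) = 3 + o + o²)
K(-1)*(47 + f(n(-3, -1))) + p(12)² = (-1)²*(47 + (-5 + 1/(-3))) + (3 + 12 + 12²)² = 1*(47 + (-5 - ⅓)) + (3 + 12 + 144)² = 1*(47 - 16/3) + 159² = 1*(125/3) + 25281 = 125/3 + 25281 = 75968/3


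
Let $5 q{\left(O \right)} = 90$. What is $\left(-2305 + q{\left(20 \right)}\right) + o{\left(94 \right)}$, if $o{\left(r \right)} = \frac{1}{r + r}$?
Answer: $- \frac{429955}{188} \approx -2287.0$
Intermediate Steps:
$o{\left(r \right)} = \frac{1}{2 r}$
$q{\left(O \right)} = 18$ ($q{\left(O \right)} = \frac{1}{5} \cdot 90 = 18$)
$\left(-2305 + q{\left(20 \right)}\right) + o{\left(94 \right)} = \left(-2305 + 18\right) + \frac{1}{2 \cdot 94} = -2287 + \frac{1}{2} \cdot \frac{1}{94} = -2287 + \frac{1}{188} = - \frac{429955}{188}$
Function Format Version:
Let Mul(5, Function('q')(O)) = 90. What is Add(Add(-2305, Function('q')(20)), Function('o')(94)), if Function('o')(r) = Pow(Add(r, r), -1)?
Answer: Rational(-429955, 188) ≈ -2287.0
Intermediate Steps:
Function('o')(r) = Mul(Rational(1, 2), Pow(r, -1)) (Function('o')(r) = Pow(Mul(2, r), -1) = Mul(Rational(1, 2), Pow(r, -1)))
Function('q')(O) = 18 (Function('q')(O) = Mul(Rational(1, 5), 90) = 18)
Add(Add(-2305, Function('q')(20)), Function('o')(94)) = Add(Add(-2305, 18), Mul(Rational(1, 2), Pow(94, -1))) = Add(-2287, Mul(Rational(1, 2), Rational(1, 94))) = Add(-2287, Rational(1, 188)) = Rational(-429955, 188)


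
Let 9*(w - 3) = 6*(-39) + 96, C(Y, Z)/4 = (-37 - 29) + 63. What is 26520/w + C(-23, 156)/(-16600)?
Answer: -330173889/153550 ≈ -2150.3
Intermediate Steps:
C(Y, Z) = -12 (C(Y, Z) = 4*((-37 - 29) + 63) = 4*(-66 + 63) = 4*(-3) = -12)
w = -37/3 (w = 3 + (6*(-39) + 96)/9 = 3 + (-234 + 96)/9 = 3 + (⅑)*(-138) = 3 - 46/3 = -37/3 ≈ -12.333)
26520/w + C(-23, 156)/(-16600) = 26520/(-37/3) - 12/(-16600) = 26520*(-3/37) - 12*(-1/16600) = -79560/37 + 3/4150 = -330173889/153550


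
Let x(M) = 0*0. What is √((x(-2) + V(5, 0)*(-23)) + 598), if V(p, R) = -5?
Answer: √713 ≈ 26.702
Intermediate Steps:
x(M) = 0
√((x(-2) + V(5, 0)*(-23)) + 598) = √((0 - 5*(-23)) + 598) = √((0 + 115) + 598) = √(115 + 598) = √713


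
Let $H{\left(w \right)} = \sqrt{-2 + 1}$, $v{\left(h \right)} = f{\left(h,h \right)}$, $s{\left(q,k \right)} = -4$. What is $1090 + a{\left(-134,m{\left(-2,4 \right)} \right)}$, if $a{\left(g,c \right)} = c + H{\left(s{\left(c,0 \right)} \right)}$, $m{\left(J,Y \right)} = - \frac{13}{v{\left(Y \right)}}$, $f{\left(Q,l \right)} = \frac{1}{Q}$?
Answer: $1038 + i \approx 1038.0 + 1.0 i$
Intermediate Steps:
$v{\left(h \right)} = \frac{1}{h}$
$H{\left(w \right)} = i$ ($H{\left(w \right)} = \sqrt{-1} = i$)
$m{\left(J,Y \right)} = - 13 Y$ ($m{\left(J,Y \right)} = - \frac{13}{\frac{1}{Y}} = - 13 Y$)
$a{\left(g,c \right)} = i + c$ ($a{\left(g,c \right)} = c + i = i + c$)
$1090 + a{\left(-134,m{\left(-2,4 \right)} \right)} = 1090 + \left(i - 52\right) = 1090 - \left(52 - i\right) = 1038 + i$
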